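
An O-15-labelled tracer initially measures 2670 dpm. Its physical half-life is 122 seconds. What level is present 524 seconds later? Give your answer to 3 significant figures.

136 dpm

Number of half-lives: n = 524/122 ≈ 4.2951.
Remaining = 2670 × (1/2)^4.2951 = 2670 × 0.050939 ≈ 136.01 dpm.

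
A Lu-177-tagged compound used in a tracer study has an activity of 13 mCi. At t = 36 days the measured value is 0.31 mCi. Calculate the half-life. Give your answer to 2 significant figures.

A/A₀ = 0.31/13 ≈ 0.023846.
n = log₂(41.935) ≈ 5.3901 half-lives elapsed in 36 days.
t½ = 36/5.3901 ≈ 6.6789 days.

6.7 days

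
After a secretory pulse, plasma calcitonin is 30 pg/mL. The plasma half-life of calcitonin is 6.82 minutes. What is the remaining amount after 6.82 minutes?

15 pg/mL

Elapsed time is 1 half-life (6.82/6.82).
Each half-life halves the amount: 30 × (1/2)^1 = 30/2 = 15 pg/mL.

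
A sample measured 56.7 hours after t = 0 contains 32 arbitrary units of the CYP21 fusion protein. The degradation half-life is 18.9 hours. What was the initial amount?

Number of half-lives elapsed: n = 56.7/18.9 ≈ 3.
A₀ = A × 2^n = 32 × 2^3 = 32 × 8 ≈ 256 arbitrary units.

256 arbitrary units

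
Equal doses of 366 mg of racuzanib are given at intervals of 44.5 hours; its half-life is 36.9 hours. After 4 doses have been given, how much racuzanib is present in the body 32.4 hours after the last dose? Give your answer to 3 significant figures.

The 4 doses were given 165.9, 121.4, 76.9, 32.4 hours ago.
Total = 366·(1/2)^(165.9/36.9) + 366·(1/2)^(121.4/36.9) + 366·(1/2)^(76.9/36.9) + 366·(1/2)^(32.4/36.9)
      = 16.221 + 37.42 + 86.324 + 199.14 ≈ 339.11 mg.

339 mg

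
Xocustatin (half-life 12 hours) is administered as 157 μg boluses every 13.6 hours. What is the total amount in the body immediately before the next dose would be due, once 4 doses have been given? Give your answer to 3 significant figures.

The 4 doses were given 54.4, 40.8, 27.2, 13.6 hours ago.
Total = 157·(1/2)^(54.4/12) + 157·(1/2)^(40.8/12) + 157·(1/2)^(27.2/12) + 157·(1/2)^(13.6/12)
      = 6.78 + 14.873 + 32.626 + 71.57 ≈ 125.85 μg.

126 μg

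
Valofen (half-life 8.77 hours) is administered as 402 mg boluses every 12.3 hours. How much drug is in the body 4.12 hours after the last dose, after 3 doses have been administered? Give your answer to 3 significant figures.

The 3 doses were given 28.72, 16.42, 4.12 hours ago.
Total = 402·(1/2)^(28.72/8.77) + 402·(1/2)^(16.42/8.77) + 402·(1/2)^(4.12/8.77)
      = 41.535 + 109.8 + 290.27 ≈ 441.61 mg.

442 mg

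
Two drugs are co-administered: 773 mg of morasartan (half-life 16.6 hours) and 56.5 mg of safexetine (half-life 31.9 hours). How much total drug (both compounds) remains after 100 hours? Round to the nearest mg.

18 mg

morasartan: 773 × (1/2)^(100/16.6) = 773 × (1/2)^6.0241 ≈ 11.878 mg.
safexetine: 56.5 × (1/2)^(100/31.9) = 56.5 × (1/2)^3.1348 ≈ 6.4325 mg.
Total = 11.878 + 6.4325 ≈ 18.311 mg.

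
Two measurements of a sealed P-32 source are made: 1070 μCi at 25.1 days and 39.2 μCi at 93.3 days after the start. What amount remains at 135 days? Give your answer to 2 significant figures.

Over Δt = 93.3 − 25.1 = 68.2 days, the level fell by a factor of 1070/39.2 ≈ 27.296.
n = log₂(27.296) ≈ 4.7706 half-lives, so t½ = 68.2/4.7706 ≈ 14.296 days.
From t = 93.3 to t = 135: 39.2 × (1/2)^((135−93.3)/14.296) ≈ 5.1904 μCi.

5.2 μCi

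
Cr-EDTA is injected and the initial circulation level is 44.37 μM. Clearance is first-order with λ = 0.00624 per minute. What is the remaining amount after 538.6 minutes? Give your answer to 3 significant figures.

1.54 μM

t½ = ln 2 / λ = 0.69315 / 0.00624 ≈ 111.08 minutes.
Number of half-lives: n = 538.6/111.08 ≈ 4.8487.
Remaining = 44.37 × (1/2)^4.8487 = 44.37 × 0.034705 ≈ 1.5399 μM.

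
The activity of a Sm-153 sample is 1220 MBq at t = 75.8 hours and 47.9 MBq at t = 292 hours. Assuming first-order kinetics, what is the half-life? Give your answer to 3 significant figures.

Over Δt = 292 − 75.8 = 216.2 hours, the level fell by a factor of 1220/47.9 ≈ 25.47.
n = log₂(25.47) ≈ 4.6707 half-lives, so t½ = 216.2/4.6707 ≈ 46.288 hours.

46.3 hours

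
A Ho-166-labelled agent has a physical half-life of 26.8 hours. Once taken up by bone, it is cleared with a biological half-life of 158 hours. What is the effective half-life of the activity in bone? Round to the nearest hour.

23 hours

1/t_eff = 1/t_phys + 1/t_biol = 1/26.8 + 1/158 = 0.043643 per hour.
t_eff = 26.8 × 158 / (26.8 + 158) ≈ 22.913 hours.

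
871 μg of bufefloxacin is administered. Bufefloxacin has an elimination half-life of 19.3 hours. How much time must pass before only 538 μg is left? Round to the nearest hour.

13 hours

Fraction remaining = 538/871 ≈ 0.61768.
n = log₂(871/538) = ln(1.619)/ln 2 ≈ 0.69507 half-lives.
t = n × t½ = 0.69507 × 19.3 ≈ 13.415 hours.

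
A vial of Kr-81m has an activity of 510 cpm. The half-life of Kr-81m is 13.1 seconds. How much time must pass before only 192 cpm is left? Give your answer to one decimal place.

18.5 seconds

Fraction remaining = 192/510 ≈ 0.37647.
n = log₂(510/192) = ln(2.6562)/ln 2 ≈ 1.4094 half-lives.
t = n × t½ = 1.4094 × 13.1 ≈ 18.463 seconds.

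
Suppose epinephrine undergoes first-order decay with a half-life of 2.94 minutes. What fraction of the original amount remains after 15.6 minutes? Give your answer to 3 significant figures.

n = 15.6/2.94 ≈ 5.3061 half-lives.
Fraction remaining = (1/2)^5.3061 ≈ 0.025275.

0.0253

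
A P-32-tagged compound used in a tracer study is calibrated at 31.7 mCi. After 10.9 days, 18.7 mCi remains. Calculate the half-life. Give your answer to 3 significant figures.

A/A₀ = 18.7/31.7 ≈ 0.58991.
n = log₂(1.6952) ≈ 0.76144 half-lives elapsed in 10.9 days.
t½ = 10.9/0.76144 ≈ 14.315 days.

14.3 days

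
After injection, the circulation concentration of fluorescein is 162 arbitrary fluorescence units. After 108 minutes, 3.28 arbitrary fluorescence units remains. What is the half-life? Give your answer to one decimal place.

A/A₀ = 3.28/162 ≈ 0.020247.
n = log₂(49.39) ≈ 5.6262 half-lives elapsed in 108 minutes.
t½ = 108/5.6262 ≈ 19.196 minutes.

19.2 minutes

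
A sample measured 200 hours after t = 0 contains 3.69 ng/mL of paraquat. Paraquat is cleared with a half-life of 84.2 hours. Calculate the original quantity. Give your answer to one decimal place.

19.1 ng/mL

Number of half-lives elapsed: n = 200/84.2 ≈ 2.3753.
A₀ = A × 2^n = 3.69 × 2^2.3753 = 3.69 × 5.1884 ≈ 19.145 ng/mL.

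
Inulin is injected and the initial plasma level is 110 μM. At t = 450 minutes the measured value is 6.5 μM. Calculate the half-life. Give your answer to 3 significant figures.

110 minutes

A/A₀ = 6.5/110 ≈ 0.059091.
n = log₂(16.923) ≈ 4.0809 half-lives elapsed in 450 minutes.
t½ = 450/4.0809 ≈ 110.27 minutes.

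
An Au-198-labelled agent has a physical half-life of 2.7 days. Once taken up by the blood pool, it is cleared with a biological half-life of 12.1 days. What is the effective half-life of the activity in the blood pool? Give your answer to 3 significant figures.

2.21 days

1/t_eff = 1/t_phys + 1/t_biol = 1/2.7 + 1/12.1 = 0.45301 per day.
t_eff = 2.7 × 12.1 / (2.7 + 12.1) ≈ 2.2074 days.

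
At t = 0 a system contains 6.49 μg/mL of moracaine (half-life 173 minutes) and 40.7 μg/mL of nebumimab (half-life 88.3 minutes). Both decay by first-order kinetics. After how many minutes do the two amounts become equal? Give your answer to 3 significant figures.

Set 6.49·(1/2)^(t/173) = 40.7·(1/2)^(t/88.3).
Taking log₂: log₂(6.49/40.7) = t·(1/173 − 1/88.3).
log₂(0.15946) = -2.6487; 1/173 − 1/88.3 = -0.0055447.
t = -2.6487 / -0.0055447 ≈ 477.71 minutes.

478 minutes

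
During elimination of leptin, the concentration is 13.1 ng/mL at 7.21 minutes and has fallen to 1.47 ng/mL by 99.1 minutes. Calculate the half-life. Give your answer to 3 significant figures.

29.1 minutes

Over Δt = 99.1 − 7.21 = 91.89 minutes, the level fell by a factor of 13.1/1.47 ≈ 8.9116.
n = log₂(8.9116) ≈ 3.1557 half-lives, so t½ = 91.89/3.1557 ≈ 29.119 minutes.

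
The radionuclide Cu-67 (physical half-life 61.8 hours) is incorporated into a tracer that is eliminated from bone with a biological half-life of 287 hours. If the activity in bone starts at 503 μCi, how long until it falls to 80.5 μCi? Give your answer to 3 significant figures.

1/t_eff = 1/t_phys + 1/t_biol = 1/61.8 + 1/287 = 0.019666 per hour.
t_eff = 61.8 × 287 / (61.8 + 287) ≈ 50.85 hours.
n = log₂(503/80.5) ≈ 2.6435; t = 2.6435 × 50.85 ≈ 134.42 hours.

134 hours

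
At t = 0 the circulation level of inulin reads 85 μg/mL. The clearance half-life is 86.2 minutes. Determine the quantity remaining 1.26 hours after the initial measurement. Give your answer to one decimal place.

46.3 μg/mL

Convert the elapsed time: 1.26 hours = 75.6 minutes.
Number of half-lives: n = 75.6/86.2 ≈ 0.87703.
Remaining = 85 × (1/2)^0.87703 = 85 × 0.54449 ≈ 46.281 μg/mL.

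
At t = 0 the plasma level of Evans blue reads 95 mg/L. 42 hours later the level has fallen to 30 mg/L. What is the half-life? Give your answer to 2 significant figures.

A/A₀ = 30/95 ≈ 0.31579.
n = log₂(3.1667) ≈ 1.663 half-lives elapsed in 42 hours.
t½ = 42/1.663 ≈ 25.256 hours.

25 hours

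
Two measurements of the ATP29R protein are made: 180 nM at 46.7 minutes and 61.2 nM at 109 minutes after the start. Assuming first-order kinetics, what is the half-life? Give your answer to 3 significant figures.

Over Δt = 109 − 46.7 = 62.3 minutes, the level fell by a factor of 180/61.2 ≈ 2.9412.
n = log₂(2.9412) ≈ 1.5564 half-lives, so t½ = 62.3/1.5564 ≈ 40.028 minutes.

40.0 minutes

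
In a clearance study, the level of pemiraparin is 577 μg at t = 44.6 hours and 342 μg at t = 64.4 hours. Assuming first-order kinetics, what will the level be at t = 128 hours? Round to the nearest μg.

64 μg

Over Δt = 64.4 − 44.6 = 19.8 hours, the level fell by a factor of 577/342 ≈ 1.6871.
n = log₂(1.6871) ≈ 0.75457 half-lives, so t½ = 19.8/0.75457 ≈ 26.24 hours.
From t = 64.4 to t = 128: 342 × (1/2)^((128−64.4)/26.24) ≈ 63.737 μg.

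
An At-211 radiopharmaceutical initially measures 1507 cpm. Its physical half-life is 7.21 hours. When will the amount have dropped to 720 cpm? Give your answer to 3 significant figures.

7.68 hours

Fraction remaining = 720/1507 ≈ 0.47777.
n = log₂(1507/720) = ln(2.0931)/ln 2 ≈ 1.0656 half-lives.
t = n × t½ = 1.0656 × 7.21 ≈ 7.6831 hours.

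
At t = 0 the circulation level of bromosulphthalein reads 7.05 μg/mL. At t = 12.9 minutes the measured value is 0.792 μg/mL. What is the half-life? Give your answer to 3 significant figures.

A/A₀ = 0.792/7.05 ≈ 0.11234.
n = log₂(8.9015) ≈ 3.1541 half-lives elapsed in 12.9 minutes.
t½ = 12.9/3.1541 ≈ 4.09 minutes.

4.09 minutes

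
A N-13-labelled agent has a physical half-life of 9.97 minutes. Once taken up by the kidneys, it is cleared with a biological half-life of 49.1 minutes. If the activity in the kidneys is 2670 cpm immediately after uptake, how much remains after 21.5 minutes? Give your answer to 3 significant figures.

1/t_eff = 1/t_phys + 1/t_biol = 1/9.97 + 1/49.1 = 0.12067 per minute.
t_eff = 9.97 × 49.1 / (9.97 + 49.1) ≈ 8.2872 minutes.
Remaining = 2670 × (1/2)^(21.5/8.2872) = 2670 × (1/2)^2.5944 ≈ 442.11 cpm.

442 cpm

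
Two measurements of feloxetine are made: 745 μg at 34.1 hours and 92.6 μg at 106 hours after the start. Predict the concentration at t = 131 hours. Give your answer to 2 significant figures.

45 μg

Over Δt = 106 − 34.1 = 71.9 hours, the level fell by a factor of 745/92.6 ≈ 8.0454.
n = log₂(8.0454) ≈ 3.0082 half-lives, so t½ = 71.9/3.0082 ≈ 23.902 hours.
From t = 106 to t = 131: 92.6 × (1/2)^((131−106)/23.902) ≈ 44.849 μg.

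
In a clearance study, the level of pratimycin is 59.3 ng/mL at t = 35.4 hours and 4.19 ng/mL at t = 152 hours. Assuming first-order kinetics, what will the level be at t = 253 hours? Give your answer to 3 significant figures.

0.422 ng/mL

Over Δt = 152 − 35.4 = 116.6 hours, the level fell by a factor of 59.3/4.19 ≈ 14.153.
n = log₂(14.153) ≈ 3.823 half-lives, so t½ = 116.6/3.823 ≈ 30.5 hours.
From t = 152 to t = 253: 4.19 × (1/2)^((253−152)/30.5) ≈ 0.42203 ng/mL.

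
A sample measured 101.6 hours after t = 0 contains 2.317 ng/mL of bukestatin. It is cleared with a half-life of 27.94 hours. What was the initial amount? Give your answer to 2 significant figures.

Number of half-lives elapsed: n = 101.6/27.94 ≈ 3.6364.
A₀ = A × 2^n = 2.317 × 2^3.6364 = 2.317 × 12.435 ≈ 28.812 ng/mL.

29 ng/mL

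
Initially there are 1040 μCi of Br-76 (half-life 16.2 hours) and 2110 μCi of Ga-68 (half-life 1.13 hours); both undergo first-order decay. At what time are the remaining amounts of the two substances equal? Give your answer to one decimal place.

1.2 hours

Set 1040·(1/2)^(t/16.2) = 2110·(1/2)^(t/1.13).
Taking log₂: log₂(1040/2110) = t·(1/16.2 − 1/1.13).
log₂(0.49289) = -1.0207; 1/16.2 − 1/1.13 = -0.82323.
t = -1.0207 / -0.82323 ≈ 1.2398 hours.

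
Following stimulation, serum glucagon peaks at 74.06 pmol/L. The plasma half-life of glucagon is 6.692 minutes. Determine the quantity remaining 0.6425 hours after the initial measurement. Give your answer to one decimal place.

1.4 pmol/L

Convert the elapsed time: 0.6425 hours = 38.55 minutes.
Number of half-lives: n = 38.55/6.692 ≈ 5.7606.
Remaining = 74.06 × (1/2)^5.7606 = 74.06 × 0.018445 ≈ 1.3661 pmol/L.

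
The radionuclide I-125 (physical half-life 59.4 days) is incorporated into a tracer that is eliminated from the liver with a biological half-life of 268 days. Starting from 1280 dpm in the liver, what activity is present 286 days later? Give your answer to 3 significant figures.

1/t_eff = 1/t_phys + 1/t_biol = 1/59.4 + 1/268 = 0.020566 per day.
t_eff = 59.4 × 268 / (59.4 + 268) ≈ 48.623 days.
Remaining = 1280 × (1/2)^(286/48.623) = 1280 × (1/2)^5.882 ≈ 21.705 dpm.

21.7 dpm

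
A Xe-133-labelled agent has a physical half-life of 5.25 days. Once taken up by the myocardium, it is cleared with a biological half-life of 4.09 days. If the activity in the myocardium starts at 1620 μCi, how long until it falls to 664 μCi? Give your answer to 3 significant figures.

2.96 days

1/t_eff = 1/t_phys + 1/t_biol = 1/5.25 + 1/4.09 = 0.43497 per day.
t_eff = 5.25 × 4.09 / (5.25 + 4.09) ≈ 2.299 days.
n = log₂(1620/664) ≈ 1.2867; t = 1.2867 × 2.299 ≈ 2.9582 days.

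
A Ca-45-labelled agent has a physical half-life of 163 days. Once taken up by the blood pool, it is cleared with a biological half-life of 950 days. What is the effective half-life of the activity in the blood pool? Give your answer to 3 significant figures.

139 days

1/t_eff = 1/t_phys + 1/t_biol = 1/163 + 1/950 = 0.0071876 per day.
t_eff = 163 × 950 / (163 + 950) ≈ 139.13 days.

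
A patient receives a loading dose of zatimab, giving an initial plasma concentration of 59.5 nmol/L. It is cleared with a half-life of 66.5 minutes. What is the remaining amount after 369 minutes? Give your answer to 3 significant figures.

Number of half-lives: n = 369/66.5 ≈ 5.5489.
Remaining = 59.5 × (1/2)^5.5489 = 59.5 × 0.021361 ≈ 1.271 nmol/L.

1.27 nmol/L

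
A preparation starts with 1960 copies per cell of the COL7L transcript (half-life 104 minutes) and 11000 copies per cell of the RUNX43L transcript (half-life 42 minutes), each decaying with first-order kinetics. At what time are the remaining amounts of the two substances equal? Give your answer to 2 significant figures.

Set 1960·(1/2)^(t/104) = 11000·(1/2)^(t/42).
Taking log₂: log₂(1960/11000) = t·(1/104 − 1/42).
log₂(0.17818) = -2.4886; 1/104 − 1/42 = -0.014194.
t = -2.4886 / -0.014194 ≈ 175.32 minutes.

180 minutes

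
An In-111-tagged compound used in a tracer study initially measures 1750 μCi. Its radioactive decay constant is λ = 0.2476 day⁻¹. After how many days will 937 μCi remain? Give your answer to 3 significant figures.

t½ = ln 2 / λ = 0.69315 / 0.2476 ≈ 2.7995 days.
Fraction remaining = 937/1750 ≈ 0.53543.
n = log₂(1750/937) = ln(1.8677)/ln 2 ≈ 0.90123 half-lives.
t = n × t½ = 0.90123 × 2.7995 ≈ 2.523 days.

2.52 days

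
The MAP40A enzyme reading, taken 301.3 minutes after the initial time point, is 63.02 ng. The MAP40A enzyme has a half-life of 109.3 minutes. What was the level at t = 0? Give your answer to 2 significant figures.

430 ng

Number of half-lives elapsed: n = 301.3/109.3 ≈ 2.7566.
A₀ = A × 2^n = 63.02 × 2^2.7566 = 63.02 × 6.7582 ≈ 425.9 ng.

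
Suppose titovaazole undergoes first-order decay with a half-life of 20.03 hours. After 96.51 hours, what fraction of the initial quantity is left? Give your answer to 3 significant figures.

0.0354

n = 96.51/20.03 ≈ 4.8183 half-lives.
Fraction remaining = (1/2)^4.8183 ≈ 0.035445.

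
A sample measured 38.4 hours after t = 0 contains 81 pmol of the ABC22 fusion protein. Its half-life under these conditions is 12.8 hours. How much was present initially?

Number of half-lives elapsed: n = 38.4/12.8 ≈ 3.
A₀ = A × 2^n = 81 × 2^3 = 81 × 8 ≈ 648 pmol.

648 pmol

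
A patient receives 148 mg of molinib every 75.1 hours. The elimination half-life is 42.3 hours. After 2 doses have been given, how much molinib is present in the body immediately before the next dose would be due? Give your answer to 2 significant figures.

56 mg

The 2 doses were given 150.2, 75.1 hours ago.
Total = 148·(1/2)^(150.2/42.3) + 148·(1/2)^(75.1/42.3)
      = 12.629 + 43.232 ≈ 55.861 mg.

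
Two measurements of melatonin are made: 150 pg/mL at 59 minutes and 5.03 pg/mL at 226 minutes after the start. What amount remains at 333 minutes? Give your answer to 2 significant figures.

0.57 pg/mL

Over Δt = 226 − 59 = 167 minutes, the level fell by a factor of 150/5.03 ≈ 29.821.
n = log₂(29.821) ≈ 4.8983 half-lives, so t½ = 167/4.8983 ≈ 34.094 minutes.
From t = 226 to t = 333: 5.03 × (1/2)^((333−226)/34.094) ≈ 0.57123 pg/mL.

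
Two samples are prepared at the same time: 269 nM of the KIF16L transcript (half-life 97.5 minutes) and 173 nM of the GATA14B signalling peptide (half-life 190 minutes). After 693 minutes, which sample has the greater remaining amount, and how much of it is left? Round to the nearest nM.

GATA14B signalling peptide, 14 nM

KIF16L transcript: 269 × (1/2)^7.1077 ≈ 1.9504 nM.
GATA14B signalling peptide: 173 × (1/2)^3.6474 ≈ 13.806 nM.
GATA14B signalling peptide has more remaining, at ≈ 13.806 nM.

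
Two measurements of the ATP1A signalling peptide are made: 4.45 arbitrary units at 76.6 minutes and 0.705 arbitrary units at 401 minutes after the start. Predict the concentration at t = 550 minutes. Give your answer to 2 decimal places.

0.30 arbitrary units

Over Δt = 401 − 76.6 = 324.4 minutes, the level fell by a factor of 4.45/0.705 ≈ 6.3121.
n = log₂(6.3121) ≈ 2.6581 half-lives, so t½ = 324.4/2.6581 ≈ 122.04 minutes.
From t = 401 to t = 550: 0.705 × (1/2)^((550−401)/122.04) ≈ 0.30246 arbitrary units.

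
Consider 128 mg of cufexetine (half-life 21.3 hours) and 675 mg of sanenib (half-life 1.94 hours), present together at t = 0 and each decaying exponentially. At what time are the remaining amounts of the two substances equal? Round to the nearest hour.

Set 128·(1/2)^(t/21.3) = 675·(1/2)^(t/1.94).
Taking log₂: log₂(128/675) = t·(1/21.3 − 1/1.94).
log₂(0.18963) = -2.3987; 1/21.3 − 1/1.94 = -0.46852.
t = -2.3987 / -0.46852 ≈ 5.1199 hours.

5 hours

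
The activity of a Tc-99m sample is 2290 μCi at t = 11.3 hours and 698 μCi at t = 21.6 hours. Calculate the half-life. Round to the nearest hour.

6 hours

Over Δt = 21.6 − 11.3 = 10.3 hours, the level fell by a factor of 2290/698 ≈ 3.2808.
n = log₂(3.2808) ≈ 1.714 half-lives, so t½ = 10.3/1.714 ≈ 6.0092 hours.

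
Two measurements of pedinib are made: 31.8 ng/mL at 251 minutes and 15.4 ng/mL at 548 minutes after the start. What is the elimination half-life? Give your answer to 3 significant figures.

284 minutes

Over Δt = 548 − 251 = 297 minutes, the level fell by a factor of 31.8/15.4 ≈ 2.0649.
n = log₂(2.0649) ≈ 1.0461 half-lives, so t½ = 297/1.0461 ≈ 283.91 minutes.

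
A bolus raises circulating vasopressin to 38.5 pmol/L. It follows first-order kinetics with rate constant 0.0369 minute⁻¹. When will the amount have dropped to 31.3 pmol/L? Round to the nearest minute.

t½ = ln 2 / λ = 0.69315 / 0.0369 ≈ 18.784 minutes.
Fraction remaining = 31.3/38.5 ≈ 0.81299.
n = log₂(38.5/31.3) = ln(1.23)/ln 2 ≈ 0.2987 half-lives.
t = n × t½ = 0.2987 × 18.784 ≈ 5.6108 minutes.

6 minutes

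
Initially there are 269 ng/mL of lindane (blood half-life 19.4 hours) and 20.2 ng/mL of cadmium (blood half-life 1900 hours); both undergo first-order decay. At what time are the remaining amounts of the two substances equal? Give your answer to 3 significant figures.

Set 269·(1/2)^(t/19.4) = 20.2·(1/2)^(t/1900).
Taking log₂: log₂(269/20.2) = t·(1/19.4 − 1/1900).
log₂(13.317) = 3.7352; 1/19.4 − 1/1900 = 0.05102.
t = 3.7352 / 0.05102 ≈ 73.21 hours.

73.2 hours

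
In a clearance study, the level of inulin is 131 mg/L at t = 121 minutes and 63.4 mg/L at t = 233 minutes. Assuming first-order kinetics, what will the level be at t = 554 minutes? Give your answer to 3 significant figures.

7.92 mg/L

Over Δt = 233 − 121 = 112 minutes, the level fell by a factor of 131/63.4 ≈ 2.0662.
n = log₂(2.0662) ≈ 1.047 half-lives, so t½ = 112/1.047 ≈ 106.97 minutes.
From t = 233 to t = 554: 63.4 × (1/2)^((554−233)/106.97) ≈ 7.9205 mg/L.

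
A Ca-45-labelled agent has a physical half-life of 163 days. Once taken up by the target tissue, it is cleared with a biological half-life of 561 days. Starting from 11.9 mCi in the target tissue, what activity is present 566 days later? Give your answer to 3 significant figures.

0.533 mCi

1/t_eff = 1/t_phys + 1/t_biol = 1/163 + 1/561 = 0.0079175 per day.
t_eff = 163 × 561 / (163 + 561) ≈ 126.3 days.
Remaining = 11.9 × (1/2)^(566/126.3) = 11.9 × (1/2)^4.4813 ≈ 0.53277 mCi.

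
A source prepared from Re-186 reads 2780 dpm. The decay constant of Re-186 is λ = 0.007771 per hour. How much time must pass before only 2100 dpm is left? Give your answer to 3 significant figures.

t½ = ln 2 / λ = 0.69315 / 0.007771 ≈ 89.197 hours.
Fraction remaining = 2100/2780 ≈ 0.7554.
n = log₂(2780/2100) = ln(1.3238)/ln 2 ≈ 0.4047 half-lives.
t = n × t½ = 0.4047 × 89.197 ≈ 36.097 hours.

36.1 hours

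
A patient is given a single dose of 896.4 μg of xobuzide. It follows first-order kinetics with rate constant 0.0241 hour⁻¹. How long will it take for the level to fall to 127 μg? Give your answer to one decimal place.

81.1 hours

t½ = ln 2 / λ = 0.69315 / 0.0241 ≈ 28.761 hours.
Fraction remaining = 127/896.4 ≈ 0.14168.
n = log₂(896.4/127) = ln(7.0583)/ln 2 ≈ 2.8193 half-lives.
t = n × t½ = 2.8193 × 28.761 ≈ 81.087 hours.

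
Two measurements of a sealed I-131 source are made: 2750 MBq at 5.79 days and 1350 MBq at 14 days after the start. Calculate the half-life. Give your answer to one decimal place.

Over Δt = 14 − 5.79 = 8.21 days, the level fell by a factor of 2750/1350 ≈ 2.037.
n = log₂(2.037) ≈ 1.0265 half-lives, so t½ = 8.21/1.0265 ≈ 7.9983 days.

8.0 days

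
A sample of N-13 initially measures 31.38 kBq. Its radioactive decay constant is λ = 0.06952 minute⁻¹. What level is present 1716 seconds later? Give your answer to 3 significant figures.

4.30 kBq

t½ = ln 2 / λ = 0.69315 / 0.06952 ≈ 9.9705 minutes.
Convert the elapsed time: 1716 seconds = 28.6 minutes.
Number of half-lives: n = 28.6/9.9705 ≈ 2.8685.
Remaining = 31.38 × (1/2)^2.8685 = 31.38 × 0.13693 ≈ 4.2969 kBq.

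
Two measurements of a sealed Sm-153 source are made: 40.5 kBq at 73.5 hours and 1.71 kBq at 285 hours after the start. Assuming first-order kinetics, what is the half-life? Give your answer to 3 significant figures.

Over Δt = 285 − 73.5 = 211.5 hours, the level fell by a factor of 40.5/1.71 ≈ 23.684.
n = log₂(23.684) ≈ 4.5659 half-lives, so t½ = 211.5/4.5659 ≈ 46.322 hours.

46.3 hours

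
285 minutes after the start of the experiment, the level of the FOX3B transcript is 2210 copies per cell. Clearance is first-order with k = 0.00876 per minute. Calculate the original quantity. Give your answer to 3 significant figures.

26800 copies per cell

t½ = ln 2 / k = 0.69315 / 0.00876 ≈ 79.126 minutes.
Number of half-lives elapsed: n = 285/79.126 ≈ 3.6018.
A₀ = A × 2^n = 2210 × 2^3.6018 = 2210 × 12.141 ≈ 26832 copies per cell.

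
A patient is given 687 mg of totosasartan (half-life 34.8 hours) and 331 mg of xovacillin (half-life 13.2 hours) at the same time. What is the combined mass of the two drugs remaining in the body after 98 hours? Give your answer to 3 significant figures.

99.5 mg

totosasartan: 687 × (1/2)^(98/34.8) = 687 × (1/2)^2.8161 ≈ 97.55 mg.
xovacillin: 331 × (1/2)^(98/13.2) = 331 × (1/2)^7.4242 ≈ 1.9271 mg.
Total = 97.55 + 1.9271 ≈ 99.477 mg.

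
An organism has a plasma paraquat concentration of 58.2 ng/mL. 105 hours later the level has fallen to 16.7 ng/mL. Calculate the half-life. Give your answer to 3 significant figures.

58.3 hours

A/A₀ = 16.7/58.2 ≈ 0.28694.
n = log₂(3.485) ≈ 1.8012 half-lives elapsed in 105 hours.
t½ = 105/1.8012 ≈ 58.295 hours.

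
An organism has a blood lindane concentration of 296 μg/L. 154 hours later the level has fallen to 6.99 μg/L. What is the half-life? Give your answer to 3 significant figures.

28.5 hours

A/A₀ = 6.99/296 ≈ 0.023615.
n = log₂(42.346) ≈ 5.4042 half-lives elapsed in 154 hours.
t½ = 154/5.4042 ≈ 28.497 hours.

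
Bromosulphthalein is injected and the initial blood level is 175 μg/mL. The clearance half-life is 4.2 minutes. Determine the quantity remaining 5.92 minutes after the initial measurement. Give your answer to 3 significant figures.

Number of half-lives: n = 5.92/4.2 ≈ 1.4095.
Remaining = 175 × (1/2)^1.4095 = 175 × 0.37644 ≈ 65.876 μg/mL.

65.9 μg/mL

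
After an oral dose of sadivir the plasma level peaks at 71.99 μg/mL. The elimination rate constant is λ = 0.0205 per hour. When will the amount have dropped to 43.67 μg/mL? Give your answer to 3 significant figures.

24.4 hours

t½ = ln 2 / λ = 0.69315 / 0.0205 ≈ 33.812 hours.
Fraction remaining = 43.67/71.99 ≈ 0.60661.
n = log₂(71.99/43.67) = ln(1.6485)/ln 2 ≈ 0.72115 half-lives.
t = n × t½ = 0.72115 × 33.812 ≈ 24.384 hours.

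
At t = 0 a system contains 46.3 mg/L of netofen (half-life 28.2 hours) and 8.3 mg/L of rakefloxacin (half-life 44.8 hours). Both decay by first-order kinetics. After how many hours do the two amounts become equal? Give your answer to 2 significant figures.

Set 46.3·(1/2)^(t/28.2) = 8.3·(1/2)^(t/44.8).
Taking log₂: log₂(46.3/8.3) = t·(1/28.2 − 1/44.8).
log₂(5.5783) = 2.4798; 1/28.2 − 1/44.8 = 0.01314.
t = 2.4798 / 0.01314 ≈ 188.73 hours.

190 hours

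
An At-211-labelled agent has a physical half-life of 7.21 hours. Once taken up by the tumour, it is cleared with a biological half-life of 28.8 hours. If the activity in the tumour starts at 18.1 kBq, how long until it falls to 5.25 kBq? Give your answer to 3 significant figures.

10.3 hours

1/t_eff = 1/t_phys + 1/t_biol = 1/7.21 + 1/28.8 = 0.17342 per hour.
t_eff = 7.21 × 28.8 / (7.21 + 28.8) ≈ 5.7664 hours.
n = log₂(18.1/5.25) ≈ 1.7856; t = 1.7856 × 5.7664 ≈ 10.296 hours.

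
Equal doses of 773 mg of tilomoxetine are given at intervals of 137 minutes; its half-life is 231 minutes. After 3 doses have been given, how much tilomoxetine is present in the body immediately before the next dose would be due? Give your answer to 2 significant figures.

1100 mg

The 3 doses were given 411, 274, 137 minutes ago.
Total = 773·(1/2)^(411/231) + 773·(1/2)^(274/231) + 773·(1/2)^(137/231)
      = 225.21 + 339.71 + 512.44 ≈ 1077.4 mg.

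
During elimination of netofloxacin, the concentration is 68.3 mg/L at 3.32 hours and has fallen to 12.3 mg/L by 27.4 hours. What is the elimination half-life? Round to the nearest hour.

10 hours

Over Δt = 27.4 − 3.32 = 24.08 hours, the level fell by a factor of 68.3/12.3 ≈ 5.5528.
n = log₂(5.5528) ≈ 2.4732 half-lives, so t½ = 24.08/2.4732 ≈ 9.7363 hours.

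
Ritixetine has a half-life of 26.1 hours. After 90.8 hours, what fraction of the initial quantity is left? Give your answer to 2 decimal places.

0.09

n = 90.8/26.1 ≈ 3.4789 half-lives.
Fraction remaining = (1/2)^3.4789 ≈ 0.089689.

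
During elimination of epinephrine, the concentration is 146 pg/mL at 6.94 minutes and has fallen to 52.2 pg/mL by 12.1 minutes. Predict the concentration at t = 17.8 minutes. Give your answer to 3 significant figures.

16.8 pg/mL

Over Δt = 12.1 − 6.94 = 5.16 minutes, the level fell by a factor of 146/52.2 ≈ 2.7969.
n = log₂(2.7969) ≈ 1.4838 half-lives, so t½ = 5.16/1.4838 ≈ 3.4774 minutes.
From t = 12.1 to t = 17.8: 52.2 × (1/2)^((17.8−12.1)/3.4774) ≈ 16.759 pg/mL.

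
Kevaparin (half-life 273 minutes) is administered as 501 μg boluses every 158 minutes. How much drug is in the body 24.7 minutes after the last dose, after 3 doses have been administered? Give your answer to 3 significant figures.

997 μg

The 3 doses were given 340.7, 182.7, 24.7 minutes ago.
Total = 501·(1/2)^(340.7/273) + 501·(1/2)^(182.7/273) + 501·(1/2)^(24.7/273)
      = 210.94 + 315.05 + 470.55 ≈ 996.53 μg.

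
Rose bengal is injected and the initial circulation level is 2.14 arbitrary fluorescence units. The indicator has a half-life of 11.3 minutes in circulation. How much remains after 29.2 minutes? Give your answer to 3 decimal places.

0.357 arbitrary fluorescence units

Number of half-lives: n = 29.2/11.3 ≈ 2.5841.
Remaining = 2.14 × (1/2)^2.5841 = 2.14 × 0.16677 ≈ 0.35689 arbitrary fluorescence units.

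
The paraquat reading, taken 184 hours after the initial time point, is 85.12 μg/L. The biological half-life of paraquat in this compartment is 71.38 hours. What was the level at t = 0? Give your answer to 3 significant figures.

Number of half-lives elapsed: n = 184/71.38 ≈ 2.5778.
A₀ = A × 2^n = 85.12 × 2^2.5778 = 85.12 × 5.9701 ≈ 508.17 μg/L.

508 μg/L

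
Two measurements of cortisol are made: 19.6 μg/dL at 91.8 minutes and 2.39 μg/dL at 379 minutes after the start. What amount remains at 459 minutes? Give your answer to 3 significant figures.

Over Δt = 379 − 91.8 = 287.2 minutes, the level fell by a factor of 19.6/2.39 ≈ 8.2008.
n = log₂(8.2008) ≈ 3.0358 half-lives, so t½ = 287.2/3.0358 ≈ 94.605 minutes.
From t = 379 to t = 459: 2.39 × (1/2)^((459−379)/94.605) ≈ 1.33 μg/dL.

1.33 μg/dL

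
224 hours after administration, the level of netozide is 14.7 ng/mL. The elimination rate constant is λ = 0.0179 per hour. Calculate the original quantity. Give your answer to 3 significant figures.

t½ = ln 2 / λ = 0.69315 / 0.0179 ≈ 38.723 hours.
Number of half-lives elapsed: n = 224/38.723 ≈ 5.7846.
A₀ = A × 2^n = 14.7 × 2^5.7846 = 14.7 × 55.125 ≈ 810.33 ng/mL.

810 ng/mL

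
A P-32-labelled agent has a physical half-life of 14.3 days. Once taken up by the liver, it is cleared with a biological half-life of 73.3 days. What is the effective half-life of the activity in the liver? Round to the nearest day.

12 days

1/t_eff = 1/t_phys + 1/t_biol = 1/14.3 + 1/73.3 = 0.083573 per day.
t_eff = 14.3 × 73.3 / (14.3 + 73.3) ≈ 11.966 days.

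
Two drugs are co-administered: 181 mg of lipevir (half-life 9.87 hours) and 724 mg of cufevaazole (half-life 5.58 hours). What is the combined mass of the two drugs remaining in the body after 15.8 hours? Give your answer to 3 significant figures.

lipevir: 181 × (1/2)^(15.8/9.87) = 181 × (1/2)^1.6008 ≈ 59.674 mg.
cufevaazole: 724 × (1/2)^(15.8/5.58) = 724 × (1/2)^2.8315 ≈ 101.71 mg.
Total = 59.674 + 101.71 ≈ 161.38 mg.

161 mg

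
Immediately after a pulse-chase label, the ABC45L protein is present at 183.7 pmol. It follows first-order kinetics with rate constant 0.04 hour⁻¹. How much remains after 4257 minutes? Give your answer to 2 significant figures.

t½ = ln 2 / λ = 0.69315 / 0.04 ≈ 17.329 hours.
Convert the elapsed time: 4257 minutes = 70.95 hours.
Number of half-lives: n = 70.95/17.329 ≈ 4.0944.
Remaining = 183.7 × (1/2)^4.0944 = 183.7 × 0.058543 ≈ 10.754 pmol.

11 pmol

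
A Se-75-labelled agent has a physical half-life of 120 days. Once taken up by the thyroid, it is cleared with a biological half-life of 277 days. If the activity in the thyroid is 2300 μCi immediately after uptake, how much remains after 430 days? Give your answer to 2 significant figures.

1/t_eff = 1/t_phys + 1/t_biol = 1/120 + 1/277 = 0.011943 per day.
t_eff = 120 × 277 / (120 + 277) ≈ 83.728 days.
Remaining = 2300 × (1/2)^(430/83.728) = 2300 × (1/2)^5.1357 ≈ 65.424 μCi.

65 μCi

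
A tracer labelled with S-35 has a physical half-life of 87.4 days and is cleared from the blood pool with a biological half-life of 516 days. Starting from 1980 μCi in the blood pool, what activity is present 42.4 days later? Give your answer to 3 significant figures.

1340 μCi

1/t_eff = 1/t_phys + 1/t_biol = 1/87.4 + 1/516 = 0.01338 per day.
t_eff = 87.4 × 516 / (87.4 + 516) ≈ 74.74 days.
Remaining = 1980 × (1/2)^(42.4/74.74) = 1980 × (1/2)^0.5673 ≈ 1336.3 μCi.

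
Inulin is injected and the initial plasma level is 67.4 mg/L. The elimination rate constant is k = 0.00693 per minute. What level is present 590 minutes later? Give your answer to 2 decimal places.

t½ = ln 2 / k = 0.69315 / 0.00693 ≈ 100.02 minutes.
Number of half-lives: n = 590/100.02 ≈ 5.8987.
Remaining = 67.4 × (1/2)^5.8987 = 67.4 × 0.016761 ≈ 1.1297 mg/L.

1.13 mg/L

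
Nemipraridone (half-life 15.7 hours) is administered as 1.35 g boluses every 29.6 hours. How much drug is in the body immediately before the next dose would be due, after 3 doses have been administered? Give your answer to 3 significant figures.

0.491 g

The 3 doses were given 88.8, 59.2, 29.6 hours ago.
Total = 1.35·(1/2)^(88.8/15.7) + 1.35·(1/2)^(59.2/15.7) + 1.35·(1/2)^(29.6/15.7)
      = 0.026773 + 0.09891 + 0.36542 ≈ 0.4911 g.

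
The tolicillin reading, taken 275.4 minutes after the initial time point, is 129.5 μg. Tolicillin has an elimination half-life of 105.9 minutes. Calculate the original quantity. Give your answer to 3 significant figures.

785 μg

Number of half-lives elapsed: n = 275.4/105.9 ≈ 2.6006.
A₀ = A × 2^n = 129.5 × 2^2.6006 = 129.5 × 6.0652 ≈ 785.45 μg.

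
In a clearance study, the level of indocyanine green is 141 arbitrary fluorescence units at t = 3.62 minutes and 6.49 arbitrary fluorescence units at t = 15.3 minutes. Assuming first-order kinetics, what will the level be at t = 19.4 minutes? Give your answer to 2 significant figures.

2.2 arbitrary fluorescence units

Over Δt = 15.3 − 3.62 = 11.68 minutes, the level fell by a factor of 141/6.49 ≈ 21.726.
n = log₂(21.726) ≈ 4.4413 half-lives, so t½ = 11.68/4.4413 ≈ 2.6298 minutes.
From t = 15.3 to t = 19.4: 6.49 × (1/2)^((19.4−15.3)/2.6298) ≈ 2.2026 arbitrary fluorescence units.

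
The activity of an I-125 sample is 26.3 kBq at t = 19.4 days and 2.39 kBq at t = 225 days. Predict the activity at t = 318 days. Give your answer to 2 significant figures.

0.81 kBq

Over Δt = 225 − 19.4 = 205.6 days, the level fell by a factor of 26.3/2.39 ≈ 11.004.
n = log₂(11.004) ≈ 3.46 half-lives, so t½ = 205.6/3.46 ≈ 59.422 days.
From t = 225 to t = 318: 2.39 × (1/2)^((318−225)/59.422) ≈ 0.80773 kBq.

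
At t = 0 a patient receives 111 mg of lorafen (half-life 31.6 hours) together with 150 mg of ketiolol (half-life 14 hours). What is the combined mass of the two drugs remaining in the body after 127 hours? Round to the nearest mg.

7 mg

lorafen: 111 × (1/2)^(127/31.6) = 111 × (1/2)^4.019 ≈ 6.8468 mg.
ketiolol: 150 × (1/2)^(127/14) = 150 × (1/2)^9.0714 ≈ 0.27882 mg.
Total = 6.8468 + 0.27882 ≈ 7.1256 mg.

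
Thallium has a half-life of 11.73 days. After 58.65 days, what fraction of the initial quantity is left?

n = 58.65/11.73 ≈ 5 half-lives.
Fraction remaining = (1/2)^5 ≈ 0.03125.

0.03125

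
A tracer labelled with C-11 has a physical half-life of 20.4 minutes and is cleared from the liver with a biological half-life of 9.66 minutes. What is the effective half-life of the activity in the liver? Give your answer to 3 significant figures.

1/t_eff = 1/t_phys + 1/t_biol = 1/20.4 + 1/9.66 = 0.15254 per minute.
t_eff = 20.4 × 9.66 / (20.4 + 9.66) ≈ 6.5557 minutes.

6.56 minutes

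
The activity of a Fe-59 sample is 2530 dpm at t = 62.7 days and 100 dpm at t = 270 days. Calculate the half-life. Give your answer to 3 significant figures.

Over Δt = 270 − 62.7 = 207.3 days, the level fell by a factor of 2530/100 ≈ 25.3.
n = log₂(25.3) ≈ 4.6611 half-lives, so t½ = 207.3/4.6611 ≈ 44.475 days.

44.5 days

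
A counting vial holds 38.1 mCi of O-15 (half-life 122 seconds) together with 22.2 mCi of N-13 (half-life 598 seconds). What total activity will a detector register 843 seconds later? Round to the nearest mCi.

O-15: 38.1 × (1/2)^(843/122) = 38.1 × (1/2)^6.9098 ≈ 0.31685 mCi.
N-13: 22.2 × (1/2)^(843/598) = 22.2 × (1/2)^1.4097 ≈ 8.3559 mCi.
Total = 0.31685 + 8.3559 ≈ 8.6727 mCi.

9 mCi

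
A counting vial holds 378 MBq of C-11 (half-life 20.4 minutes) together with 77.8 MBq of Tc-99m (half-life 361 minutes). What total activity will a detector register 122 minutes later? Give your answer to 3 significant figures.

C-11: 378 × (1/2)^(122/20.4) = 378 × (1/2)^5.9804 ≈ 5.9871 MBq.
Tc-99m: 77.8 × (1/2)^(122/361) = 77.8 × (1/2)^0.33795 ≈ 61.553 MBq.
Total = 5.9871 + 61.553 ≈ 67.54 MBq.

67.5 MBq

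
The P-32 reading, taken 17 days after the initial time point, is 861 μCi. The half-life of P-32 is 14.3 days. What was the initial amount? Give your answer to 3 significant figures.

Number of half-lives elapsed: n = 17/14.3 ≈ 1.1888.
A₀ = A × 2^n = 861 × 2^1.1888 = 861 × 2.2796 ≈ 1962.8 μCi.

1960 μCi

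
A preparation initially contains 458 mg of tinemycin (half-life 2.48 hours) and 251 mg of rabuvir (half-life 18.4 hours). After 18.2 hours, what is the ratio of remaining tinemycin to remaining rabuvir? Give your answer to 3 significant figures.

tinemycin: 458 × (1/2)^(18.2/2.48) = 458 × (1/2)^7.3387 ≈ 2.8294 mg.
rabuvir: 251 × (1/2)^(18.2/18.4) = 251 × (1/2)^0.98913 ≈ 126.45 mg.
Ratio ≈ 2.8294 / 126.45 ≈ 0.022376.

0.0224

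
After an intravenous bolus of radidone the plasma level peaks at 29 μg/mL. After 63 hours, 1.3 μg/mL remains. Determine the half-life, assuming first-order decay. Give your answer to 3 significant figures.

14.1 hours

A/A₀ = 1.3/29 ≈ 0.044828.
n = log₂(22.308) ≈ 4.4795 half-lives elapsed in 63 hours.
t½ = 63/4.4795 ≈ 14.064 hours.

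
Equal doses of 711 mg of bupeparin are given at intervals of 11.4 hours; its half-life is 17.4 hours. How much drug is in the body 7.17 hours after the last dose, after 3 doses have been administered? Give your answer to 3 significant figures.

The 3 doses were given 29.97, 18.57, 7.17 hours ago.
Total = 711·(1/2)^(29.97/17.4) + 711·(1/2)^(18.57/17.4) + 711·(1/2)^(7.17/17.4)
      = 215.46 + 339.31 + 534.35 ≈ 1089.1 mg.

1090 mg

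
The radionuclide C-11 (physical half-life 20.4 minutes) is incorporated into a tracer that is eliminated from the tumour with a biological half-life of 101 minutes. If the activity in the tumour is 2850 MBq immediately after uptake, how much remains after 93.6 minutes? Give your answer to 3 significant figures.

62.3 MBq

1/t_eff = 1/t_phys + 1/t_biol = 1/20.4 + 1/101 = 0.058921 per minute.
t_eff = 20.4 × 101 / (20.4 + 101) ≈ 16.972 minutes.
Remaining = 2850 × (1/2)^(93.6/16.972) = 2850 × (1/2)^5.515 ≈ 62.327 MBq.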